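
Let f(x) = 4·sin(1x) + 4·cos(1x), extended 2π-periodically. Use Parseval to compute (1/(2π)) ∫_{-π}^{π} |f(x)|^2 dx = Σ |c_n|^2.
Σ |c_n|^2 = 16

Expand |f|^2 and use orthogonality of {sin(nx), cos(mx)} on [-π, π]:
  ∫_{-π}^{π} sin(nx)^2 dx = π, ∫ cos(mx)^2 dx = π, and cross terms integrate to 0.
So ∫_{-π}^{π} f(x)^2 dx = 4^2 · π + 4^2 · π = (16 + 16)π.
Divide by 2π: (16 + 16)/2 = 16.
By Parseval, this equals Σ |c_n|^2.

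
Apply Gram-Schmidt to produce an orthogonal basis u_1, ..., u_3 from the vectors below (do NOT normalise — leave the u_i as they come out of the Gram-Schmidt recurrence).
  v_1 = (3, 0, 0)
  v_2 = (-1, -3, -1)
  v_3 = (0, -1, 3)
Orthogonal basis:
  u_1 = (3, 0, 0)
  u_2 = (0, -3, -1)
  u_3 = (0, -1, 3)

Apply the Gram-Schmidt recurrence
  u_1 = v_1
  u_i = v_i − Σ_{j<i} ((v_i · u_j) / (u_j · u_j)) · u_j.

Step by step this gives:
  u_1 = (3, 0, 0)
  u_2 = (0, -3, -1)
  u_3 = (0, -1, 3)

Orthogonality check:
  u_2 · u_1 = 0 (should be 0)
  u_3 · u_1 = 0 (should be 0)
  u_3 · u_2 = 0 (should be 0)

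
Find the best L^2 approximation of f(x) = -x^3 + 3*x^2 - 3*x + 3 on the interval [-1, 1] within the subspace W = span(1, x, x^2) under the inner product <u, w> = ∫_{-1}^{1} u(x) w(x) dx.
g(x) = 3*x^2 - 18*x/5 + 3

The best approximation g ∈ W is the orthogonal projection of f onto W. Writing g = a_0 + a_1 x + a_2 x^2, the coefficients solve the normal equations G · a = b where
  G_{ij} = <φ_i, φ_j> and b_i = <f, φ_i>, with φ_0 = 1, φ_1 = x, φ_2 = x^2.
G =
  [2, 0, 2/3]
  [0, 2/3, 0]
  [2/3, 0, 2/5],
b = (8, -12/5, 16/5).
Solving gives a_0 = 3, a_1 = -18/5, a_2 = 3, so
  g(x) = 3*x^2 - 18*x/5 + 3.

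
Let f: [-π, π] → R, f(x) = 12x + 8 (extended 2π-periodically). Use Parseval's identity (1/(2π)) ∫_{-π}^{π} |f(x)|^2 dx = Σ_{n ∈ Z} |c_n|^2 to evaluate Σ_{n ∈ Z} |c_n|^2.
Σ |c_n|^2 = 48π^2 + 64

Expand and integrate term by term over [-π, π]:
  ∫ (12x)^2 dx = 144·(2π^3/3); ∫ 2·12·(8)·x dx = 0 (odd integrand); ∫ 8^2 dx = 64·2π.
So (1/(2π)) ∫_{-π}^{π} (12x + 8)^2 dx = 144π^2/3 + 64 = 48π^2 + 64.
Parseval ⇒ Σ |c_n|^2 = 48π^2 + 64.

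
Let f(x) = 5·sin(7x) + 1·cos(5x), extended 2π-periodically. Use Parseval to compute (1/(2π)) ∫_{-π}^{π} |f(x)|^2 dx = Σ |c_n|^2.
Σ |c_n|^2 = 13

Expand |f|^2 and use orthogonality of {sin(nx), cos(mx)} on [-π, π]:
  ∫_{-π}^{π} sin(nx)^2 dx = π, ∫ cos(mx)^2 dx = π, and cross terms integrate to 0.
So ∫_{-π}^{π} f(x)^2 dx = 5^2 · π + 1^2 · π = (25 + 1)π.
Divide by 2π: (25 + 1)/2 = 13.
By Parseval, this equals Σ |c_n|^2.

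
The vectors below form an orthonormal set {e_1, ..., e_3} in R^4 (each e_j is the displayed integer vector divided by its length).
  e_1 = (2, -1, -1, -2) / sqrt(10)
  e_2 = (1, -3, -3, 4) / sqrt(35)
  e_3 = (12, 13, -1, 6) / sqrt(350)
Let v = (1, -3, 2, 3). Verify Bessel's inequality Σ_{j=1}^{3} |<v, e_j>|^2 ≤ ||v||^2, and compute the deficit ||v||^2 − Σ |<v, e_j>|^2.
Σ |<v, e_j>|^2 = 214/25; ||v||^2 = 23; deficit = 361/25

Write each e_j = u_j / sqrt(<u_j, u_j>) where u_j is the displayed integer vector. Then <v, e_j> = <v, u_j> / sqrt(<u_j, u_j>), so |<v, e_j>|^2 = <v, u_j>^2 / <u_j, u_j>.
Coefficients: <v, e_1> = -3/sqrt(10), <v, e_2> = 16/sqrt(35), <v, e_3> = -11/sqrt(350).
Square and sum: Σ |<v, e_j>|^2 = 214/25.
Compute ||v||^2 = v·v = 23.
Deficit = 23 − 214/25 = 361/25 ≥ 0, confirming Bessel's inequality. (The deficit equals ||v − Σ <v,e_j> e_j||^2, the squared distance from v to span{e_j}.)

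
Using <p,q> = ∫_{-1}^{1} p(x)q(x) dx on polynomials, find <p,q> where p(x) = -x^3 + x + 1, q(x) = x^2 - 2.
<p,q> = -10/3

Expand the product: p(x)·q(x) = -x^5 + 3*x^3 + x^2 - 2*x - 2.
∫_{-1}^{1} of each monomial x^k gives [2/(k+1) if k even, 0 if k odd]. Integrating term-by-term (or equivalently evaluating the antiderivative F(x) = -x^6/6 + 3*x^4/4 + x^3/3 - x^2 - 2*x at the endpoints):
  F(1) − F(−1) = -25/12 − (5/4) = -10/3.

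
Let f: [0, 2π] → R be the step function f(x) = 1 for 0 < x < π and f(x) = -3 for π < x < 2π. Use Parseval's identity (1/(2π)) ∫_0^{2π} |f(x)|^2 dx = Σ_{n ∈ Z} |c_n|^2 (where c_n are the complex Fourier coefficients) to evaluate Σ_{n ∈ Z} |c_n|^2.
Σ |c_n|^2 = 5

Parseval equates the L^2 energy of f (normalised by 1/(2π)) with the ℓ^2 sum of its Fourier coefficients: (1/(2π)) ∫_0^{2π} |f|^2 = Σ |c_n|^2.
Compute the left side: (1/(2π)) [∫_0^π 1^2 dx + ∫_π^{2π} (-3)^2 dx] = (1/(2π)) · (1π + 9π) = (1 + 9)/2 = 5.
So Σ_{n ∈ Z} |c_n|^2 = 5.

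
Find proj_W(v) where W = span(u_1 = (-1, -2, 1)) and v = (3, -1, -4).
proj_W(v) = (5/6, 5/3, -5/6)

Set up U = [u_1 | ... | u_1] ∈ R^(3×1). The projector onto W = col(U) is P = U (U^T U)^(-1) U^T.
Compute U^T U =
  [6],
and U^T v = (-5).
Solve U^T U · c = U^T v for the coefficients: c = (-5/6). The projection is proj_W(v) = U c.
Check: (v - proj_W(v)) · u_1 = 0  (should be 0).
Result: proj_W(v) = (5/6, 5/3, -5/6).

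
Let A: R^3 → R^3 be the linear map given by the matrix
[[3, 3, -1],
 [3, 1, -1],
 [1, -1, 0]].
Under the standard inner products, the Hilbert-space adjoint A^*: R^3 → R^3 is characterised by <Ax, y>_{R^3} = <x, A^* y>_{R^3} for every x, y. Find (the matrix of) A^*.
A^* = A^T =
[[3, 3, 1],
 [3, 1, -1],
 [-1, -1, 0]]

For real matrices with standard dot products, the defining identity <Ax, y> = <x, A^* y> gives (Ax)^T y = x^T (A^*) y, i.e. x^T A^T y = x^T (A^*) y. Since this holds for all x, y, we must have A^* = A^T. Therefore
A^* =
[[3, 3, 1],
 [3, 1, -1],
 [-1, -1, 0]].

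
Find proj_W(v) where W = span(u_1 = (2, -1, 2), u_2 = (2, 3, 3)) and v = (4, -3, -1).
proj_W(v) = (254/149, -523/149, 155/149)

Set up U = [u_1 | ... | u_2] ∈ R^(3×2). The projector onto W = col(U) is P = U (U^T U)^(-1) U^T.
Compute U^T U =
  [9, 7]
  [7, 22],
and U^T v = (9, -4).
Solve U^T U · c = U^T v for the coefficients: c = (226/149, -99/149). The projection is proj_W(v) = U c.
Check: (v - proj_W(v)) · u_1 = 0  (should be 0).
Check: (v - proj_W(v)) · u_2 = 0  (should be 0).
Result: proj_W(v) = (254/149, -523/149, 155/149).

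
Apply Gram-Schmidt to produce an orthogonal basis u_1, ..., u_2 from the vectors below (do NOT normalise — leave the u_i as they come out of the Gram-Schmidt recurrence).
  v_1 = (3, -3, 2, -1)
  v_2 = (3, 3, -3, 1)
Orthogonal basis:
  u_1 = (3, -3, 2, -1)
  u_2 = (90/23, 48/23, -55/23, 16/23)

Apply the Gram-Schmidt recurrence
  u_1 = v_1
  u_i = v_i − Σ_{j<i} ((v_i · u_j) / (u_j · u_j)) · u_j.

Step by step this gives:
  u_1 = (3, -3, 2, -1)
  u_2 = (90/23, 48/23, -55/23, 16/23)

Orthogonality check:
  u_2 · u_1 = 0 (should be 0)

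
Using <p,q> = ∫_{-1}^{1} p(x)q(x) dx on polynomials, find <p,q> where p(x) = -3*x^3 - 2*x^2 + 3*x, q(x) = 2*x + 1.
<p,q> = 4/15

Expand the product: p(x)·q(x) = -6*x^4 - 7*x^3 + 4*x^2 + 3*x.
∫_{-1}^{1} of each monomial x^k gives [2/(k+1) if k even, 0 if k odd]. Integrating term-by-term (or equivalently evaluating the antiderivative F(x) = -6*x^5/5 - 7*x^4/4 + 4*x^3/3 + 3*x^2/2 at the endpoints):
  F(1) − F(−1) = -7/60 − (-23/60) = 4/15.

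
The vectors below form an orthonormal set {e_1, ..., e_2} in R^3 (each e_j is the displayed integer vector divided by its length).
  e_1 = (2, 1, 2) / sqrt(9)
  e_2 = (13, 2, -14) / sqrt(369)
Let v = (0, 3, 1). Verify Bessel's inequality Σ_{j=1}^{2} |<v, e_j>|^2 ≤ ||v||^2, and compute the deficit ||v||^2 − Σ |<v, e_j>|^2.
Σ |<v, e_j>|^2 = 121/41; ||v||^2 = 10; deficit = 289/41

Write each e_j = u_j / sqrt(<u_j, u_j>) where u_j is the displayed integer vector. Then <v, e_j> = <v, u_j> / sqrt(<u_j, u_j>), so |<v, e_j>|^2 = <v, u_j>^2 / <u_j, u_j>.
Coefficients: <v, e_1> = 5/sqrt(9), <v, e_2> = -8/sqrt(369).
Square and sum: Σ |<v, e_j>|^2 = 121/41.
Compute ||v||^2 = v·v = 10.
Deficit = 10 − 121/41 = 289/41 ≥ 0, confirming Bessel's inequality. (The deficit equals ||v − Σ <v,e_j> e_j||^2, the squared distance from v to span{e_j}.)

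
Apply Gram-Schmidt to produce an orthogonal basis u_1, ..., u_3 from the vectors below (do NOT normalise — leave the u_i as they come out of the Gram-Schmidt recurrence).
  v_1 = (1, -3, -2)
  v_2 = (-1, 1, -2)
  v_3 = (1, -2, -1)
Orthogonal basis:
  u_1 = (1, -3, -2)
  u_2 = (-1, 1, -2)
  u_3 = (4/21, 2/21, -1/21)

Apply the Gram-Schmidt recurrence
  u_1 = v_1
  u_i = v_i − Σ_{j<i} ((v_i · u_j) / (u_j · u_j)) · u_j.

Step by step this gives:
  u_1 = (1, -3, -2)
  u_2 = (-1, 1, -2)
  u_3 = (4/21, 2/21, -1/21)

Orthogonality check:
  u_2 · u_1 = 0 (should be 0)
  u_3 · u_1 = 0 (should be 0)
  u_3 · u_2 = 0 (should be 0)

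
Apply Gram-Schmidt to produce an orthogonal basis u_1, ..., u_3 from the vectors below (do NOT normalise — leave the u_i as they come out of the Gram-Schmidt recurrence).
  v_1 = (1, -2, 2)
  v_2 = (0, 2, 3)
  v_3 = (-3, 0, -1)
Orthogonal basis:
  u_1 = (1, -2, 2)
  u_2 = (-2/9, 22/9, 23/9)
  u_3 = (-280/113, -84/113, 56/113)

Apply the Gram-Schmidt recurrence
  u_1 = v_1
  u_i = v_i − Σ_{j<i} ((v_i · u_j) / (u_j · u_j)) · u_j.

Step by step this gives:
  u_1 = (1, -2, 2)
  u_2 = (-2/9, 22/9, 23/9)
  u_3 = (-280/113, -84/113, 56/113)

Orthogonality check:
  u_2 · u_1 = 0 (should be 0)
  u_3 · u_1 = 0 (should be 0)
  u_3 · u_2 = 0 (should be 0)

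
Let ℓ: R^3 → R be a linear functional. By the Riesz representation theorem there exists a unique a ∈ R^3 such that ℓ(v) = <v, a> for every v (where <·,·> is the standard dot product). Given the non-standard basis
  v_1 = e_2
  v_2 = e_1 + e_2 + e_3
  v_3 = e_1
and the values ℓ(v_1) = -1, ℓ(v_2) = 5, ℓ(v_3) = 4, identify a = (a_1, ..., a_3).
a = (4, -1, 2)

Write a = (a_1, ..., a_3) in the standard basis. For each basis vector v_i, ℓ(v_i) = <v_i, a> is a linear equation in the a_j's. Collect the n equations into a matrix system V a = ℓ, where row i of V is v_i (expressed in the standard basis). Since V is invertible (lower-triangular with 1s on the diagonal, up to permutation), solve by back-substitution:
  V =
[[0, 1, 0],
 [1, 1, 1],
 [1, 0, 0]]
  V a = (-1, 5, 4)
Solving gives a = (4, -1, 2).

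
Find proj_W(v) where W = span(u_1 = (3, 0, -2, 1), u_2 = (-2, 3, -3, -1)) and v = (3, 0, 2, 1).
proj_W(v) = (727/321, -176/107, 278/321, 301/321)

Set up U = [u_1 | ... | u_2] ∈ R^(4×2). The projector onto W = col(U) is P = U (U^T U)^(-1) U^T.
Compute U^T U =
  [14, -1]
  [-1, 23],
and U^T v = (6, -13).
Solve U^T U · c = U^T v for the coefficients: c = (125/321, -176/321). The projection is proj_W(v) = U c.
Check: (v - proj_W(v)) · u_1 = 0  (should be 0).
Check: (v - proj_W(v)) · u_2 = 0  (should be 0).
Result: proj_W(v) = (727/321, -176/107, 278/321, 301/321).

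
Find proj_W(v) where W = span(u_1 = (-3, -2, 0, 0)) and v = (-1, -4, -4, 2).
proj_W(v) = (-33/13, -22/13, 0, 0)

Set up U = [u_1 | ... | u_1] ∈ R^(4×1). The projector onto W = col(U) is P = U (U^T U)^(-1) U^T.
Compute U^T U =
  [13],
and U^T v = (11).
Solve U^T U · c = U^T v for the coefficients: c = (11/13). The projection is proj_W(v) = U c.
Check: (v - proj_W(v)) · u_1 = 0  (should be 0).
Result: proj_W(v) = (-33/13, -22/13, 0, 0).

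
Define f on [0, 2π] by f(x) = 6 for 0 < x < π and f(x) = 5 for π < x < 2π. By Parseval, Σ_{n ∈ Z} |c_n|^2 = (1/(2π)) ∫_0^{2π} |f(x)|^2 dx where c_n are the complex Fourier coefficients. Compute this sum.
Σ |c_n|^2 = 61/2

Parseval equates the L^2 energy of f (normalised by 1/(2π)) with the ℓ^2 sum of its Fourier coefficients: (1/(2π)) ∫_0^{2π} |f|^2 = Σ |c_n|^2.
Compute the left side: (1/(2π)) [∫_0^π 6^2 dx + ∫_π^{2π} 5^2 dx] = (1/(2π)) · (36π + 25π) = (36 + 25)/2 = 61/2.
So Σ_{n ∈ Z} |c_n|^2 = 61/2.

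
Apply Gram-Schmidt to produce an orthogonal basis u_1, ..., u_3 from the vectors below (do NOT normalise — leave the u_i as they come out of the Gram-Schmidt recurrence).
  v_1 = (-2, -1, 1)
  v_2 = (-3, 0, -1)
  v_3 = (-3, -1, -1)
Orthogonal basis:
  u_1 = (-2, -1, 1)
  u_2 = (-4/3, 5/6, -11/6)
  u_3 = (1/7, -5/7, -3/7)

Apply the Gram-Schmidt recurrence
  u_1 = v_1
  u_i = v_i − Σ_{j<i} ((v_i · u_j) / (u_j · u_j)) · u_j.

Step by step this gives:
  u_1 = (-2, -1, 1)
  u_2 = (-4/3, 5/6, -11/6)
  u_3 = (1/7, -5/7, -3/7)

Orthogonality check:
  u_2 · u_1 = 0 (should be 0)
  u_3 · u_1 = 0 (should be 0)
  u_3 · u_2 = 0 (should be 0)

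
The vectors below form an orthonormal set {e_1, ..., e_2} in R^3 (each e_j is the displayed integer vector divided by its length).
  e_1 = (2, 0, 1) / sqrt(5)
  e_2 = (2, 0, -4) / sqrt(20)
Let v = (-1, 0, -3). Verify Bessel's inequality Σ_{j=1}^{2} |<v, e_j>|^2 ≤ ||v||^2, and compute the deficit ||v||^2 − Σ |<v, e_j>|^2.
Σ |<v, e_j>|^2 = 10; ||v||^2 = 10; deficit = 0

Write each e_j = u_j / sqrt(<u_j, u_j>) where u_j is the displayed integer vector. Then <v, e_j> = <v, u_j> / sqrt(<u_j, u_j>), so |<v, e_j>|^2 = <v, u_j>^2 / <u_j, u_j>.
Coefficients: <v, e_1> = -5/sqrt(5), <v, e_2> = 10/sqrt(20).
Square and sum: Σ |<v, e_j>|^2 = 10.
Compute ||v||^2 = v·v = 10.
Deficit = 10 − 10 = 0 ≥ 0, confirming Bessel's inequality. (The deficit equals ||v − Σ <v,e_j> e_j||^2, the squared distance from v to span{e_j}.)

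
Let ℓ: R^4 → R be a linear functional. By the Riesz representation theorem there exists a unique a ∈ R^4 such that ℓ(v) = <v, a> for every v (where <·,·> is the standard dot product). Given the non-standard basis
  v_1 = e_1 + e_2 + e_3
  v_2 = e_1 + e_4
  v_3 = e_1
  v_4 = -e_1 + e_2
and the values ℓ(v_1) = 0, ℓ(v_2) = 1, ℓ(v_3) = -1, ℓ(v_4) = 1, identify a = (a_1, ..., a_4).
a = (-1, 0, 1, 2)

Write a = (a_1, ..., a_4) in the standard basis. For each basis vector v_i, ℓ(v_i) = <v_i, a> is a linear equation in the a_j's. Collect the n equations into a matrix system V a = ℓ, where row i of V is v_i (expressed in the standard basis). Since V is invertible (lower-triangular with 1s on the diagonal, up to permutation), solve by back-substitution:
  V =
[[1, 1, 1, 0],
 [1, 0, 0, 1],
 [1, 0, 0, 0],
 [-1, 1, 0, 0]]
  V a = (0, 1, -1, 1)
Solving gives a = (-1, 0, 1, 2).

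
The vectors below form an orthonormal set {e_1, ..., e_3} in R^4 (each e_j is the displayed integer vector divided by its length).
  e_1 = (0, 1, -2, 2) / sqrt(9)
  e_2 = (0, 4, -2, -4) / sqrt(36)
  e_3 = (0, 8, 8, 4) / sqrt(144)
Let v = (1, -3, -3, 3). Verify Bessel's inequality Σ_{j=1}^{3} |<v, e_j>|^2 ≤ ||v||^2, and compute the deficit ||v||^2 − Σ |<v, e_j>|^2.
Σ |<v, e_j>|^2 = 27; ||v||^2 = 28; deficit = 1

Write each e_j = u_j / sqrt(<u_j, u_j>) where u_j is the displayed integer vector. Then <v, e_j> = <v, u_j> / sqrt(<u_j, u_j>), so |<v, e_j>|^2 = <v, u_j>^2 / <u_j, u_j>.
Coefficients: <v, e_1> = 9/sqrt(9), <v, e_2> = -18/sqrt(36), <v, e_3> = -36/sqrt(144).
Square and sum: Σ |<v, e_j>|^2 = 27.
Compute ||v||^2 = v·v = 28.
Deficit = 28 − 27 = 1 ≥ 0, confirming Bessel's inequality. (The deficit equals ||v − Σ <v,e_j> e_j||^2, the squared distance from v to span{e_j}.)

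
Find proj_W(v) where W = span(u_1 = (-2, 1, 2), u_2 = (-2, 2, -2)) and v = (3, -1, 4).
proj_W(v) = (51/26, -31/13, 95/26)

Set up U = [u_1 | ... | u_2] ∈ R^(3×2). The projector onto W = col(U) is P = U (U^T U)^(-1) U^T.
Compute U^T U =
  [9, 2]
  [2, 12],
and U^T v = (1, -16).
Solve U^T U · c = U^T v for the coefficients: c = (11/26, -73/52). The projection is proj_W(v) = U c.
Check: (v - proj_W(v)) · u_1 = 0  (should be 0).
Check: (v - proj_W(v)) · u_2 = 0  (should be 0).
Result: proj_W(v) = (51/26, -31/13, 95/26).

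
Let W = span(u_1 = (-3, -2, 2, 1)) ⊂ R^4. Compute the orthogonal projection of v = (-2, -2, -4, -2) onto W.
proj_W(v) = (0, 0, 0, 0)

Set up U = [u_1 | ... | u_1] ∈ R^(4×1). The projector onto W = col(U) is P = U (U^T U)^(-1) U^T.
Compute U^T U =
  [18],
and U^T v = (0).
Solve U^T U · c = U^T v for the coefficients: c = (0). The projection is proj_W(v) = U c.
Check: (v - proj_W(v)) · u_1 = 0  (should be 0).
Result: proj_W(v) = (0, 0, 0, 0).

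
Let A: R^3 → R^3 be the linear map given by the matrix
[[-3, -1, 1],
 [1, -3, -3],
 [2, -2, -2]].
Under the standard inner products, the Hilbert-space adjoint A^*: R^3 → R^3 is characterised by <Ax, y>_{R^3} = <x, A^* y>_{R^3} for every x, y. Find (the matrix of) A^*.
A^* = A^T =
[[-3, 1, 2],
 [-1, -3, -2],
 [1, -3, -2]]

For real matrices with standard dot products, the defining identity <Ax, y> = <x, A^* y> gives (Ax)^T y = x^T (A^*) y, i.e. x^T A^T y = x^T (A^*) y. Since this holds for all x, y, we must have A^* = A^T. Therefore
A^* =
[[-3, 1, 2],
 [-1, -3, -2],
 [1, -3, -2]].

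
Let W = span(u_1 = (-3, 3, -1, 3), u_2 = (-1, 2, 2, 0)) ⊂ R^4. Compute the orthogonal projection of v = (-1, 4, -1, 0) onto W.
proj_W(v) = (-369/203, 453/203, 73/203, 285/203)

Set up U = [u_1 | ... | u_2] ∈ R^(4×2). The projector onto W = col(U) is P = U (U^T U)^(-1) U^T.
Compute U^T U =
  [28, 7]
  [7, 9],
and U^T v = (16, 7).
Solve U^T U · c = U^T v for the coefficients: c = (95/203, 12/29). The projection is proj_W(v) = U c.
Check: (v - proj_W(v)) · u_1 = 0  (should be 0).
Check: (v - proj_W(v)) · u_2 = 0  (should be 0).
Result: proj_W(v) = (-369/203, 453/203, 73/203, 285/203).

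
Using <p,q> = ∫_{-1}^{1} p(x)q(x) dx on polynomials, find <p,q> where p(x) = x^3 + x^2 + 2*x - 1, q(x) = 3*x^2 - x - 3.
<p,q> = 22/15

Expand the product: p(x)·q(x) = 3*x^5 + 2*x^4 + 2*x^3 - 8*x^2 - 5*x + 3.
∫_{-1}^{1} of each monomial x^k gives [2/(k+1) if k even, 0 if k odd]. Integrating term-by-term (or equivalently evaluating the antiderivative F(x) = x^6/2 + 2*x^5/5 + x^4/2 - 8*x^3/3 - 5*x^2/2 + 3*x at the endpoints):
  F(1) − F(−1) = -23/30 − (-67/30) = 22/15.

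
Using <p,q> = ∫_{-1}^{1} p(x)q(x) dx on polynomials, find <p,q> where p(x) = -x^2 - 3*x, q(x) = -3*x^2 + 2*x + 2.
<p,q> = -62/15

Expand the product: p(x)·q(x) = 3*x^4 + 7*x^3 - 8*x^2 - 6*x.
∫_{-1}^{1} of each monomial x^k gives [2/(k+1) if k even, 0 if k odd]. Integrating term-by-term (or equivalently evaluating the antiderivative F(x) = 3*x^5/5 + 7*x^4/4 - 8*x^3/3 - 3*x^2 at the endpoints):
  F(1) − F(−1) = -199/60 − (49/60) = -62/15.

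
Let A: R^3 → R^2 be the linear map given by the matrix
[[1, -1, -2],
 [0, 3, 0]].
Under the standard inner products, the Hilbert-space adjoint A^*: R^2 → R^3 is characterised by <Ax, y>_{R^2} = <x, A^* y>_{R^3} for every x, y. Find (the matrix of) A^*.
A^* = A^T =
[[1, 0],
 [-1, 3],
 [-2, 0]]

For real matrices with standard dot products, the defining identity <Ax, y> = <x, A^* y> gives (Ax)^T y = x^T (A^*) y, i.e. x^T A^T y = x^T (A^*) y. Since this holds for all x, y, we must have A^* = A^T. Therefore
A^* =
[[1, 0],
 [-1, 3],
 [-2, 0]].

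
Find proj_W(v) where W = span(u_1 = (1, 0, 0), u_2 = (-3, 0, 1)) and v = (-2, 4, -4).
proj_W(v) = (-2, 0, -4)

Set up U = [u_1 | ... | u_2] ∈ R^(3×2). The projector onto W = col(U) is P = U (U^T U)^(-1) U^T.
Compute U^T U =
  [1, -3]
  [-3, 10],
and U^T v = (-2, 2).
Solve U^T U · c = U^T v for the coefficients: c = (-14, -4). The projection is proj_W(v) = U c.
Check: (v - proj_W(v)) · u_1 = 0  (should be 0).
Check: (v - proj_W(v)) · u_2 = 0  (should be 0).
Result: proj_W(v) = (-2, 0, -4).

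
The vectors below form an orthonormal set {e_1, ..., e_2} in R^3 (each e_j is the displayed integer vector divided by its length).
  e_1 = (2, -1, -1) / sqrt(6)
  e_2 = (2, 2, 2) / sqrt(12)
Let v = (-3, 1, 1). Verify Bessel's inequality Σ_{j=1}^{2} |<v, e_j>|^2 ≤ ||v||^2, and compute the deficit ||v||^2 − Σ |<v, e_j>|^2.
Σ |<v, e_j>|^2 = 11; ||v||^2 = 11; deficit = 0

Write each e_j = u_j / sqrt(<u_j, u_j>) where u_j is the displayed integer vector. Then <v, e_j> = <v, u_j> / sqrt(<u_j, u_j>), so |<v, e_j>|^2 = <v, u_j>^2 / <u_j, u_j>.
Coefficients: <v, e_1> = -8/sqrt(6), <v, e_2> = -2/sqrt(12).
Square and sum: Σ |<v, e_j>|^2 = 11.
Compute ||v||^2 = v·v = 11.
Deficit = 11 − 11 = 0 ≥ 0, confirming Bessel's inequality. (The deficit equals ||v − Σ <v,e_j> e_j||^2, the squared distance from v to span{e_j}.)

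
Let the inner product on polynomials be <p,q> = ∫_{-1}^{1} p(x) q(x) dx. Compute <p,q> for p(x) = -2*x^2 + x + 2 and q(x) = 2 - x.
<p,q> = 14/3

Expand the product: p(x)·q(x) = 2*x^3 - 5*x^2 + 4.
∫_{-1}^{1} of each monomial x^k gives [2/(k+1) if k even, 0 if k odd]. Integrating term-by-term (or equivalently evaluating the antiderivative F(x) = x^4/2 - 5*x^3/3 + 4*x at the endpoints):
  F(1) − F(−1) = 17/6 − (-11/6) = 14/3.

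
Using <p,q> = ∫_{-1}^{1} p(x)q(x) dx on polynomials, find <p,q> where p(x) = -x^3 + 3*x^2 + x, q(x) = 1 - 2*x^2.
<p,q> = -2/5

Expand the product: p(x)·q(x) = 2*x^5 - 6*x^4 - 3*x^3 + 3*x^2 + x.
∫_{-1}^{1} of each monomial x^k gives [2/(k+1) if k even, 0 if k odd]. Integrating term-by-term (or equivalently evaluating the antiderivative F(x) = x^6/3 - 6*x^5/5 - 3*x^4/4 + x^3 + x^2/2 at the endpoints):
  F(1) − F(−1) = -7/60 − (17/60) = -2/5.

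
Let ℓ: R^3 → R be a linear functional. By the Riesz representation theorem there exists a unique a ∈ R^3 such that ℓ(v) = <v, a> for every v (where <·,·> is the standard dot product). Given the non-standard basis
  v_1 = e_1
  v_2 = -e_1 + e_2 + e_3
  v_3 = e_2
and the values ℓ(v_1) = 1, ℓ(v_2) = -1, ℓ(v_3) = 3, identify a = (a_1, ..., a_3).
a = (1, 3, -3)

Write a = (a_1, ..., a_3) in the standard basis. For each basis vector v_i, ℓ(v_i) = <v_i, a> is a linear equation in the a_j's. Collect the n equations into a matrix system V a = ℓ, where row i of V is v_i (expressed in the standard basis). Since V is invertible (lower-triangular with 1s on the diagonal, up to permutation), solve by back-substitution:
  V =
[[1, 0, 0],
 [-1, 1, 1],
 [0, 1, 0]]
  V a = (1, -1, 3)
Solving gives a = (1, 3, -3).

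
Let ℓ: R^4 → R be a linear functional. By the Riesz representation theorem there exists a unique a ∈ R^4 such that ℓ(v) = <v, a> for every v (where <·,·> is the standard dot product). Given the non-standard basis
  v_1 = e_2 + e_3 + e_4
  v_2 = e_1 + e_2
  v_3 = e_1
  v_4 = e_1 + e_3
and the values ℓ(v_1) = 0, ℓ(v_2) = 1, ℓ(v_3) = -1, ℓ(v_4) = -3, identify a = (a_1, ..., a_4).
a = (-1, 2, -2, 0)

Write a = (a_1, ..., a_4) in the standard basis. For each basis vector v_i, ℓ(v_i) = <v_i, a> is a linear equation in the a_j's. Collect the n equations into a matrix system V a = ℓ, where row i of V is v_i (expressed in the standard basis). Since V is invertible (lower-triangular with 1s on the diagonal, up to permutation), solve by back-substitution:
  V =
[[0, 1, 1, 1],
 [1, 1, 0, 0],
 [1, 0, 0, 0],
 [1, 0, 1, 0]]
  V a = (0, 1, -1, -3)
Solving gives a = (-1, 2, -2, 0).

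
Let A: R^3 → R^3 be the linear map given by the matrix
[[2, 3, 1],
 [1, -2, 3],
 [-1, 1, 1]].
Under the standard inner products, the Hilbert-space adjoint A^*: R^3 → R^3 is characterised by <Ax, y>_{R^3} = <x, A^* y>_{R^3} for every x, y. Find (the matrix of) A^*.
A^* = A^T =
[[2, 1, -1],
 [3, -2, 1],
 [1, 3, 1]]

For real matrices with standard dot products, the defining identity <Ax, y> = <x, A^* y> gives (Ax)^T y = x^T (A^*) y, i.e. x^T A^T y = x^T (A^*) y. Since this holds for all x, y, we must have A^* = A^T. Therefore
A^* =
[[2, 1, -1],
 [3, -2, 1],
 [1, 3, 1]].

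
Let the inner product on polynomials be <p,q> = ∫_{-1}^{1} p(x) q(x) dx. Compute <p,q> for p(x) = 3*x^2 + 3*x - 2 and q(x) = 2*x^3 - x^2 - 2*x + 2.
<p,q> = -82/15

Expand the product: p(x)·q(x) = 6*x^5 + 3*x^4 - 13*x^3 + 2*x^2 + 10*x - 4.
∫_{-1}^{1} of each monomial x^k gives [2/(k+1) if k even, 0 if k odd]. Integrating term-by-term (or equivalently evaluating the antiderivative F(x) = x^6 + 3*x^5/5 - 13*x^4/4 + 2*x^3/3 + 5*x^2 - 4*x at the endpoints):
  F(1) − F(−1) = 1/60 − (329/60) = -82/15.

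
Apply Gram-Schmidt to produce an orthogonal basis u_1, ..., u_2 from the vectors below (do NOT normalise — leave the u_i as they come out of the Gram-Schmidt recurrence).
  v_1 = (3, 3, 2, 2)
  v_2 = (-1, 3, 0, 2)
Orthogonal basis:
  u_1 = (3, 3, 2, 2)
  u_2 = (-28/13, 24/13, -10/13, 16/13)

Apply the Gram-Schmidt recurrence
  u_1 = v_1
  u_i = v_i − Σ_{j<i} ((v_i · u_j) / (u_j · u_j)) · u_j.

Step by step this gives:
  u_1 = (3, 3, 2, 2)
  u_2 = (-28/13, 24/13, -10/13, 16/13)

Orthogonality check:
  u_2 · u_1 = 0 (should be 0)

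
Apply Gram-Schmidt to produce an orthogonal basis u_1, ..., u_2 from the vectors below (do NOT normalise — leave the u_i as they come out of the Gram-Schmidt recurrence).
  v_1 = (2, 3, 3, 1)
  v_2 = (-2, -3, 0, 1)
Orthogonal basis:
  u_1 = (2, 3, 3, 1)
  u_2 = (-22/23, -33/23, 36/23, 35/23)

Apply the Gram-Schmidt recurrence
  u_1 = v_1
  u_i = v_i − Σ_{j<i} ((v_i · u_j) / (u_j · u_j)) · u_j.

Step by step this gives:
  u_1 = (2, 3, 3, 1)
  u_2 = (-22/23, -33/23, 36/23, 35/23)

Orthogonality check:
  u_2 · u_1 = 0 (should be 0)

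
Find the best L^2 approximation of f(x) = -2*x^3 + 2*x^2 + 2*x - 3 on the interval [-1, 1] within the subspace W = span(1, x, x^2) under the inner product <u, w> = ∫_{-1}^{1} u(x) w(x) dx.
g(x) = 2*x^2 + 4*x/5 - 3

The best approximation g ∈ W is the orthogonal projection of f onto W. Writing g = a_0 + a_1 x + a_2 x^2, the coefficients solve the normal equations G · a = b where
  G_{ij} = <φ_i, φ_j> and b_i = <f, φ_i>, with φ_0 = 1, φ_1 = x, φ_2 = x^2.
G =
  [2, 0, 2/3]
  [0, 2/3, 0]
  [2/3, 0, 2/5],
b = (-14/3, 8/15, -6/5).
Solving gives a_0 = -3, a_1 = 4/5, a_2 = 2, so
  g(x) = 2*x^2 + 4*x/5 - 3.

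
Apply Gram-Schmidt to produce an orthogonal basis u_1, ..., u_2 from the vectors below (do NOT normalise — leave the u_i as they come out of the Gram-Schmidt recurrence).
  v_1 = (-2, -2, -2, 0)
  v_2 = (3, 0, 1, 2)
Orthogonal basis:
  u_1 = (-2, -2, -2, 0)
  u_2 = (5/3, -4/3, -1/3, 2)

Apply the Gram-Schmidt recurrence
  u_1 = v_1
  u_i = v_i − Σ_{j<i} ((v_i · u_j) / (u_j · u_j)) · u_j.

Step by step this gives:
  u_1 = (-2, -2, -2, 0)
  u_2 = (5/3, -4/3, -1/3, 2)

Orthogonality check:
  u_2 · u_1 = 0 (should be 0)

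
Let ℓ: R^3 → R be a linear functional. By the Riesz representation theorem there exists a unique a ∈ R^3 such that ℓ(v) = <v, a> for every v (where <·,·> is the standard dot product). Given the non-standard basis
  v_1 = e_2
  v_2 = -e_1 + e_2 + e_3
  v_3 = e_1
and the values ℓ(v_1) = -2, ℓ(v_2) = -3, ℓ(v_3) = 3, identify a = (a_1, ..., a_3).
a = (3, -2, 2)

Write a = (a_1, ..., a_3) in the standard basis. For each basis vector v_i, ℓ(v_i) = <v_i, a> is a linear equation in the a_j's. Collect the n equations into a matrix system V a = ℓ, where row i of V is v_i (expressed in the standard basis). Since V is invertible (lower-triangular with 1s on the diagonal, up to permutation), solve by back-substitution:
  V =
[[0, 1, 0],
 [-1, 1, 1],
 [1, 0, 0]]
  V a = (-2, -3, 3)
Solving gives a = (3, -2, 2).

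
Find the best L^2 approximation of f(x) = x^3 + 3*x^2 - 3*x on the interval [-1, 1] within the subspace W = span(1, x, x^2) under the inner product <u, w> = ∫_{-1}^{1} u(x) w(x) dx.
g(x) = 3*x^2 - 12*x/5

The best approximation g ∈ W is the orthogonal projection of f onto W. Writing g = a_0 + a_1 x + a_2 x^2, the coefficients solve the normal equations G · a = b where
  G_{ij} = <φ_i, φ_j> and b_i = <f, φ_i>, with φ_0 = 1, φ_1 = x, φ_2 = x^2.
G =
  [2, 0, 2/3]
  [0, 2/3, 0]
  [2/3, 0, 2/5],
b = (2, -8/5, 6/5).
Solving gives a_0 = 0, a_1 = -12/5, a_2 = 3, so
  g(x) = 3*x^2 - 12*x/5.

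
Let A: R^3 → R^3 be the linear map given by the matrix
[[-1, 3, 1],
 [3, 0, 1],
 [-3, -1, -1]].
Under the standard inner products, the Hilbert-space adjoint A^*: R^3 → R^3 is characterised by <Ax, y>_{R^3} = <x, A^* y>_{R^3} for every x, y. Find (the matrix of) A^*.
A^* = A^T =
[[-1, 3, -3],
 [3, 0, -1],
 [1, 1, -1]]

For real matrices with standard dot products, the defining identity <Ax, y> = <x, A^* y> gives (Ax)^T y = x^T (A^*) y, i.e. x^T A^T y = x^T (A^*) y. Since this holds for all x, y, we must have A^* = A^T. Therefore
A^* =
[[-1, 3, -3],
 [3, 0, -1],
 [1, 1, -1]].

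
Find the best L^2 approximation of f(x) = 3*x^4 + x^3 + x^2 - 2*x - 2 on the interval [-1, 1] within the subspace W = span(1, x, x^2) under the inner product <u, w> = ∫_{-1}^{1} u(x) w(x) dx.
g(x) = 25*x^2/7 - 7*x/5 - 79/35

The best approximation g ∈ W is the orthogonal projection of f onto W. Writing g = a_0 + a_1 x + a_2 x^2, the coefficients solve the normal equations G · a = b where
  G_{ij} = <φ_i, φ_j> and b_i = <f, φ_i>, with φ_0 = 1, φ_1 = x, φ_2 = x^2.
G =
  [2, 0, 2/3]
  [0, 2/3, 0]
  [2/3, 0, 2/5],
b = (-32/15, -14/15, -8/105).
Solving gives a_0 = -79/35, a_1 = -7/5, a_2 = 25/7, so
  g(x) = 25*x^2/7 - 7*x/5 - 79/35.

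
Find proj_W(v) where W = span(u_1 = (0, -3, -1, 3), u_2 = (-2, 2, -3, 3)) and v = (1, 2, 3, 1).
proj_W(v) = (40/229, 158/229, 126/229, -258/229)

Set up U = [u_1 | ... | u_2] ∈ R^(4×2). The projector onto W = col(U) is P = U (U^T U)^(-1) U^T.
Compute U^T U =
  [19, 6]
  [6, 26],
and U^T v = (-6, -4).
Solve U^T U · c = U^T v for the coefficients: c = (-66/229, -20/229). The projection is proj_W(v) = U c.
Check: (v - proj_W(v)) · u_1 = 0  (should be 0).
Check: (v - proj_W(v)) · u_2 = 0  (should be 0).
Result: proj_W(v) = (40/229, 158/229, 126/229, -258/229).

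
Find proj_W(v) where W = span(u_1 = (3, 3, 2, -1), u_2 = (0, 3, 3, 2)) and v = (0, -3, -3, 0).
proj_W(v) = (-288/337, -945/337, -849/337, -342/337)

Set up U = [u_1 | ... | u_2] ∈ R^(4×2). The projector onto W = col(U) is P = U (U^T U)^(-1) U^T.
Compute U^T U =
  [23, 13]
  [13, 22],
and U^T v = (-15, -18).
Solve U^T U · c = U^T v for the coefficients: c = (-96/337, -219/337). The projection is proj_W(v) = U c.
Check: (v - proj_W(v)) · u_1 = 0  (should be 0).
Check: (v - proj_W(v)) · u_2 = 0  (should be 0).
Result: proj_W(v) = (-288/337, -945/337, -849/337, -342/337).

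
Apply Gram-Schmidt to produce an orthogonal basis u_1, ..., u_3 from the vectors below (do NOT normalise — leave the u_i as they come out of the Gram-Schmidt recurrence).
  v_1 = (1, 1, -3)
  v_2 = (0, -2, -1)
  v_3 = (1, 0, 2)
Orthogonal basis:
  u_1 = (1, 1, -3)
  u_2 = (-1/11, -23/11, -8/11)
  u_3 = (77/54, -11/54, 11/27)

Apply the Gram-Schmidt recurrence
  u_1 = v_1
  u_i = v_i − Σ_{j<i} ((v_i · u_j) / (u_j · u_j)) · u_j.

Step by step this gives:
  u_1 = (1, 1, -3)
  u_2 = (-1/11, -23/11, -8/11)
  u_3 = (77/54, -11/54, 11/27)

Orthogonality check:
  u_2 · u_1 = 0 (should be 0)
  u_3 · u_1 = 0 (should be 0)
  u_3 · u_2 = 0 (should be 0)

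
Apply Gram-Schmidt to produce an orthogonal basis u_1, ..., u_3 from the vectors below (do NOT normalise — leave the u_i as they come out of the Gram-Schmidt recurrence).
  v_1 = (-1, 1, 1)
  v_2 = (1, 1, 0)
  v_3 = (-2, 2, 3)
Orthogonal basis:
  u_1 = (-1, 1, 1)
  u_2 = (1, 1, 0)
  u_3 = (1/3, -1/3, 2/3)

Apply the Gram-Schmidt recurrence
  u_1 = v_1
  u_i = v_i − Σ_{j<i} ((v_i · u_j) / (u_j · u_j)) · u_j.

Step by step this gives:
  u_1 = (-1, 1, 1)
  u_2 = (1, 1, 0)
  u_3 = (1/3, -1/3, 2/3)

Orthogonality check:
  u_2 · u_1 = 0 (should be 0)
  u_3 · u_1 = 0 (should be 0)
  u_3 · u_2 = 0 (should be 0)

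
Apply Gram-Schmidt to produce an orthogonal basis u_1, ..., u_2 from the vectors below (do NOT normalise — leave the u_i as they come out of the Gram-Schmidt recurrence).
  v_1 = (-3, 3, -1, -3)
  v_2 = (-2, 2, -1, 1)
Orthogonal basis:
  u_1 = (-3, 3, -1, -3)
  u_2 = (-13/14, 13/14, -9/14, 29/14)

Apply the Gram-Schmidt recurrence
  u_1 = v_1
  u_i = v_i − Σ_{j<i} ((v_i · u_j) / (u_j · u_j)) · u_j.

Step by step this gives:
  u_1 = (-3, 3, -1, -3)
  u_2 = (-13/14, 13/14, -9/14, 29/14)

Orthogonality check:
  u_2 · u_1 = 0 (should be 0)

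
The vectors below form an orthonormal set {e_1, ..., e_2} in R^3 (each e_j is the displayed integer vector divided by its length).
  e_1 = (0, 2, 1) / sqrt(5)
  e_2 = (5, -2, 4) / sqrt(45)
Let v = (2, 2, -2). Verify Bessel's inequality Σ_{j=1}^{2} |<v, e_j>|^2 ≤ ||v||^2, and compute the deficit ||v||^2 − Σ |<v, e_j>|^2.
Σ |<v, e_j>|^2 = 8/9; ||v||^2 = 12; deficit = 100/9

Write each e_j = u_j / sqrt(<u_j, u_j>) where u_j is the displayed integer vector. Then <v, e_j> = <v, u_j> / sqrt(<u_j, u_j>), so |<v, e_j>|^2 = <v, u_j>^2 / <u_j, u_j>.
Coefficients: <v, e_1> = 2/sqrt(5), <v, e_2> = -2/sqrt(45).
Square and sum: Σ |<v, e_j>|^2 = 8/9.
Compute ||v||^2 = v·v = 12.
Deficit = 12 − 8/9 = 100/9 ≥ 0, confirming Bessel's inequality. (The deficit equals ||v − Σ <v,e_j> e_j||^2, the squared distance from v to span{e_j}.)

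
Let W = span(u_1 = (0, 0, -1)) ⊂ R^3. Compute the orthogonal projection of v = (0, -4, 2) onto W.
proj_W(v) = (0, 0, 2)

Set up U = [u_1 | ... | u_1] ∈ R^(3×1). The projector onto W = col(U) is P = U (U^T U)^(-1) U^T.
Compute U^T U =
  [1],
and U^T v = (-2).
Solve U^T U · c = U^T v for the coefficients: c = (-2). The projection is proj_W(v) = U c.
Check: (v - proj_W(v)) · u_1 = 0  (should be 0).
Result: proj_W(v) = (0, 0, 2).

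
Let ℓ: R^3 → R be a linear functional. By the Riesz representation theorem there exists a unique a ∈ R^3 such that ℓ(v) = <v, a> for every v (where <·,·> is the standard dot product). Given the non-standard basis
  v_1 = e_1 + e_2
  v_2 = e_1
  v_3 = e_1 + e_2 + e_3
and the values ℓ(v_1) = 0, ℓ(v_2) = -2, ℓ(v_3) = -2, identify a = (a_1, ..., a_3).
a = (-2, 2, -2)

Write a = (a_1, ..., a_3) in the standard basis. For each basis vector v_i, ℓ(v_i) = <v_i, a> is a linear equation in the a_j's. Collect the n equations into a matrix system V a = ℓ, where row i of V is v_i (expressed in the standard basis). Since V is invertible (lower-triangular with 1s on the diagonal, up to permutation), solve by back-substitution:
  V =
[[1, 1, 0],
 [1, 0, 0],
 [1, 1, 1]]
  V a = (0, -2, -2)
Solving gives a = (-2, 2, -2).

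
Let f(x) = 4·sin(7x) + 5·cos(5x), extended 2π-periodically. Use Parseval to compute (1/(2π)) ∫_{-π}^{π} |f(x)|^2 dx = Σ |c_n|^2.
Σ |c_n|^2 = 41/2

Expand |f|^2 and use orthogonality of {sin(nx), cos(mx)} on [-π, π]:
  ∫_{-π}^{π} sin(nx)^2 dx = π, ∫ cos(mx)^2 dx = π, and cross terms integrate to 0.
So ∫_{-π}^{π} f(x)^2 dx = 4^2 · π + 5^2 · π = (16 + 25)π.
Divide by 2π: (16 + 25)/2 = 41/2.
By Parseval, this equals Σ |c_n|^2.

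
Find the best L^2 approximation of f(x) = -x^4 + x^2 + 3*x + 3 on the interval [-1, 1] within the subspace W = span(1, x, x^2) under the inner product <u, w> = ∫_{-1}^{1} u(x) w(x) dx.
g(x) = x^2/7 + 3*x + 108/35

The best approximation g ∈ W is the orthogonal projection of f onto W. Writing g = a_0 + a_1 x + a_2 x^2, the coefficients solve the normal equations G · a = b where
  G_{ij} = <φ_i, φ_j> and b_i = <f, φ_i>, with φ_0 = 1, φ_1 = x, φ_2 = x^2.
G =
  [2, 0, 2/3]
  [0, 2/3, 0]
  [2/3, 0, 2/5],
b = (94/15, 2, 74/35).
Solving gives a_0 = 108/35, a_1 = 3, a_2 = 1/7, so
  g(x) = x^2/7 + 3*x + 108/35.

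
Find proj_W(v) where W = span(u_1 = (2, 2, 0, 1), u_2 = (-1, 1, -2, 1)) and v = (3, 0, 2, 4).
proj_W(v) = (183/62, 109/62, 37/31, 18/31)

Set up U = [u_1 | ... | u_2] ∈ R^(4×2). The projector onto W = col(U) is P = U (U^T U)^(-1) U^T.
Compute U^T U =
  [9, 1]
  [1, 7],
and U^T v = (10, -3).
Solve U^T U · c = U^T v for the coefficients: c = (73/62, -37/62). The projection is proj_W(v) = U c.
Check: (v - proj_W(v)) · u_1 = 0  (should be 0).
Check: (v - proj_W(v)) · u_2 = 0  (should be 0).
Result: proj_W(v) = (183/62, 109/62, 37/31, 18/31).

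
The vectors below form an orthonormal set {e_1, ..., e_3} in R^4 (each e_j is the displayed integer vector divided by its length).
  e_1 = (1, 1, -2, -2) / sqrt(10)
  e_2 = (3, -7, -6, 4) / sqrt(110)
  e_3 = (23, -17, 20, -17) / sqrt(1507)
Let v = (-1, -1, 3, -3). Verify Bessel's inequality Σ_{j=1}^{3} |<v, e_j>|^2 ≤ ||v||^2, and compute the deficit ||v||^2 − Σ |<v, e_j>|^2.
Σ |<v, e_j>|^2 = 1899/137; ||v||^2 = 20; deficit = 841/137

Write each e_j = u_j / sqrt(<u_j, u_j>) where u_j is the displayed integer vector. Then <v, e_j> = <v, u_j> / sqrt(<u_j, u_j>), so |<v, e_j>|^2 = <v, u_j>^2 / <u_j, u_j>.
Coefficients: <v, e_1> = -2/sqrt(10), <v, e_2> = -26/sqrt(110), <v, e_3> = 105/sqrt(1507).
Square and sum: Σ |<v, e_j>|^2 = 1899/137.
Compute ||v||^2 = v·v = 20.
Deficit = 20 − 1899/137 = 841/137 ≥ 0, confirming Bessel's inequality. (The deficit equals ||v − Σ <v,e_j> e_j||^2, the squared distance from v to span{e_j}.)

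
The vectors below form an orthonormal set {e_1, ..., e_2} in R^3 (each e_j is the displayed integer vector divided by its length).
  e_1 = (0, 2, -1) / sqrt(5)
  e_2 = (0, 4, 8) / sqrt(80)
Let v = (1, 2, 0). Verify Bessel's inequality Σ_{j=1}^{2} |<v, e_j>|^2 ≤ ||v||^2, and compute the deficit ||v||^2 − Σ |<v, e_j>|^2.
Σ |<v, e_j>|^2 = 4; ||v||^2 = 5; deficit = 1

Write each e_j = u_j / sqrt(<u_j, u_j>) where u_j is the displayed integer vector. Then <v, e_j> = <v, u_j> / sqrt(<u_j, u_j>), so |<v, e_j>|^2 = <v, u_j>^2 / <u_j, u_j>.
Coefficients: <v, e_1> = 4/sqrt(5), <v, e_2> = 8/sqrt(80).
Square and sum: Σ |<v, e_j>|^2 = 4.
Compute ||v||^2 = v·v = 5.
Deficit = 5 − 4 = 1 ≥ 0, confirming Bessel's inequality. (The deficit equals ||v − Σ <v,e_j> e_j||^2, the squared distance from v to span{e_j}.)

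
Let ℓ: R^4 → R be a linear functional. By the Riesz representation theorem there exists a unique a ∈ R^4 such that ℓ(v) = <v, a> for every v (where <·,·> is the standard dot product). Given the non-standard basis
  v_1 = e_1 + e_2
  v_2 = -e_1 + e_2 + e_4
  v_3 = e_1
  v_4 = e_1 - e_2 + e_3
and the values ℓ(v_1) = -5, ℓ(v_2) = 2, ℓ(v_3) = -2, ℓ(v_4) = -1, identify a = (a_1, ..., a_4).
a = (-2, -3, -2, 3)

Write a = (a_1, ..., a_4) in the standard basis. For each basis vector v_i, ℓ(v_i) = <v_i, a> is a linear equation in the a_j's. Collect the n equations into a matrix system V a = ℓ, where row i of V is v_i (expressed in the standard basis). Since V is invertible (lower-triangular with 1s on the diagonal, up to permutation), solve by back-substitution:
  V =
[[1, 1, 0, 0],
 [-1, 1, 0, 1],
 [1, 0, 0, 0],
 [1, -1, 1, 0]]
  V a = (-5, 2, -2, -1)
Solving gives a = (-2, -3, -2, 3).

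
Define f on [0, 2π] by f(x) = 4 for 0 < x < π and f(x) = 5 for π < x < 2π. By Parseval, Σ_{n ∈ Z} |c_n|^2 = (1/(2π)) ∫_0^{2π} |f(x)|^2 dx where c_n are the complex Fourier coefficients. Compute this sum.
Σ |c_n|^2 = 41/2

Parseval equates the L^2 energy of f (normalised by 1/(2π)) with the ℓ^2 sum of its Fourier coefficients: (1/(2π)) ∫_0^{2π} |f|^2 = Σ |c_n|^2.
Compute the left side: (1/(2π)) [∫_0^π 4^2 dx + ∫_π^{2π} 5^2 dx] = (1/(2π)) · (16π + 25π) = (16 + 25)/2 = 41/2.
So Σ_{n ∈ Z} |c_n|^2 = 41/2.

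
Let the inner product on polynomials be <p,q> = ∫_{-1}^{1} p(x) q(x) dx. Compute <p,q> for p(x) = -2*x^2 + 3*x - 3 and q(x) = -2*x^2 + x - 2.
<p,q> = 334/15

Expand the product: p(x)·q(x) = 4*x^4 - 8*x^3 + 13*x^2 - 9*x + 6.
∫_{-1}^{1} of each monomial x^k gives [2/(k+1) if k even, 0 if k odd]. Integrating term-by-term (or equivalently evaluating the antiderivative F(x) = 4*x^5/5 - 2*x^4 + 13*x^3/3 - 9*x^2/2 + 6*x at the endpoints):
  F(1) − F(−1) = 139/30 − (-529/30) = 334/15.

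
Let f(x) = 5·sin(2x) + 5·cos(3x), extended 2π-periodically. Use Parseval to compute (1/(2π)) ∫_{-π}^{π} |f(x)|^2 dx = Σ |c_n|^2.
Σ |c_n|^2 = 25

Expand |f|^2 and use orthogonality of {sin(nx), cos(mx)} on [-π, π]:
  ∫_{-π}^{π} sin(nx)^2 dx = π, ∫ cos(mx)^2 dx = π, and cross terms integrate to 0.
So ∫_{-π}^{π} f(x)^2 dx = 5^2 · π + 5^2 · π = (25 + 25)π.
Divide by 2π: (25 + 25)/2 = 25.
By Parseval, this equals Σ |c_n|^2.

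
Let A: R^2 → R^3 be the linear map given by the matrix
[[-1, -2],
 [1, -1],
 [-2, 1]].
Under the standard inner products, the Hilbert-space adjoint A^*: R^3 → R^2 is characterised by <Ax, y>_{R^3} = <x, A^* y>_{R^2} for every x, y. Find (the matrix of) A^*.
A^* = A^T =
[[-1, 1, -2],
 [-2, -1, 1]]

For real matrices with standard dot products, the defining identity <Ax, y> = <x, A^* y> gives (Ax)^T y = x^T (A^*) y, i.e. x^T A^T y = x^T (A^*) y. Since this holds for all x, y, we must have A^* = A^T. Therefore
A^* =
[[-1, 1, -2],
 [-2, -1, 1]].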